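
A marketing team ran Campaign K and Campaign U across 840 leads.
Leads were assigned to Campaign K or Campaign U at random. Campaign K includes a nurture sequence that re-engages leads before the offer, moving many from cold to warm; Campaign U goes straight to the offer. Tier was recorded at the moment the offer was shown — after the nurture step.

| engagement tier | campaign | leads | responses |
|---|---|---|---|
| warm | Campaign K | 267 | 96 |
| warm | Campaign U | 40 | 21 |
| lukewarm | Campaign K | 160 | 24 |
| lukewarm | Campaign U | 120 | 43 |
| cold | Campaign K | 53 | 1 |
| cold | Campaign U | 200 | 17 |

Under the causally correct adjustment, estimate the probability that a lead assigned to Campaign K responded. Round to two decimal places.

Campaign U is higher inside every engagement tier stratum but Campaign K is higher in aggregate. Whether to stratify depends on how engagement tier relates to the campaign.
Because the campaign influences engagement tier, engagement tier is a post-treatment mediator, not a confounder. Stratifying on it would bias the estimate; the causal effect is the crude pooled difference.
So P(outcome | do(Campaign K)) is just the pooled rate for Campaign K: 121/480 = 0.252.

0.25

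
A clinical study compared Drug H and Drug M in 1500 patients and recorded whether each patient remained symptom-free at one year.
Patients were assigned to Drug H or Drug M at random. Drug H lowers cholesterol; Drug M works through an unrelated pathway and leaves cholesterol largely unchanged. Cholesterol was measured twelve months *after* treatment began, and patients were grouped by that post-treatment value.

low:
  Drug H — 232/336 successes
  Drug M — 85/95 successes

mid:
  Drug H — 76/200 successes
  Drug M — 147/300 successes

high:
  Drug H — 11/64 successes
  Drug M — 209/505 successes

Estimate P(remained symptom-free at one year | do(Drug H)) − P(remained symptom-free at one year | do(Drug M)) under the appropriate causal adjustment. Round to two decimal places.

Drug M is higher inside every cholesterol stratum but Drug H is higher in aggregate. Whether to stratify depends on how cholesterol relates to the drug.
Cholesterol is downstream of the drug. One should not condition on a consequence of treatment, so the overall rates are the right comparison.
The causal difference is the pooled difference: 0.532 − 0.490 = +0.042.

+0.04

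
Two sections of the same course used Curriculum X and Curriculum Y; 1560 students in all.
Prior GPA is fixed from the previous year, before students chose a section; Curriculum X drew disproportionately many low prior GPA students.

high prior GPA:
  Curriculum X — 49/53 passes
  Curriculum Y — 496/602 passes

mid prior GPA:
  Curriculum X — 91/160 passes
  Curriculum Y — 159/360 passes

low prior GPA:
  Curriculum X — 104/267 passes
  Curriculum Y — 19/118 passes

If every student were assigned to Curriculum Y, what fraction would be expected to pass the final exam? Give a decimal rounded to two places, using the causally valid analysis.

Nothing the teaching method does changes prior GPA band; the imbalance is an allocation artefact. With prior GPA band also predicting the outcome, the pooled figure is confounded, and the within-stratum comparison is the causal one.
Standardising Curriculum Y to the population prior GPA band mix: 0.420·496/602 + 0.333·159/360 + 0.247·19/118 = 0.533.

0.53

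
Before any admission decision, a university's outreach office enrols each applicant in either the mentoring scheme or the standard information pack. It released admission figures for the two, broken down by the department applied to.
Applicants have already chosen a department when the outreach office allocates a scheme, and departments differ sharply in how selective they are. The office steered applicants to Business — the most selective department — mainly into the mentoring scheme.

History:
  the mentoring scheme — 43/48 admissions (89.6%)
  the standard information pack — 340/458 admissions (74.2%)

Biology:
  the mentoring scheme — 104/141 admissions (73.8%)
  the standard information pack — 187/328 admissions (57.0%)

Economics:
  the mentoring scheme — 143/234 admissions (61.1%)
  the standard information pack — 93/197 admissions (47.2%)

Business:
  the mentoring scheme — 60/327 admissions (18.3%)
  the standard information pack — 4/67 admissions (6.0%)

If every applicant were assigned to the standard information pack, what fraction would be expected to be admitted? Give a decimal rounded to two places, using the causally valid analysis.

the mentoring scheme is higher inside every department stratum but the standard information pack is higher in aggregate. Whether to stratify depends on how department relates to the outreach scheme.
The imbalance in department arose from how applicants were allocated, not from anything the outreach scheme did; and department independently affects the outcome. The pooled gap is confounded — condition on department.
Standardising the standard information pack to the population department mix: 0.281·340/458 + 0.261·187/328 + 0.239·93/197 + 0.219·4/67 = 0.483.

0.48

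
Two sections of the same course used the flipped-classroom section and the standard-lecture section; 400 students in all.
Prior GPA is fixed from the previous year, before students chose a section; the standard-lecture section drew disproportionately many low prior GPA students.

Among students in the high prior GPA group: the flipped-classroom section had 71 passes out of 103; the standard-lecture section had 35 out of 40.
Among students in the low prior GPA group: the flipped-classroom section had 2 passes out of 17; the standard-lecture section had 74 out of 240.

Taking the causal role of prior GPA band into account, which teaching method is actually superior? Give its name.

Prior GPA band differs across teaching methods for reasons unrelated to any effect of the teaching method itself, and it separately predicts the outcome — a classic confounder. We must compare within prior GPA band levels.
Within each level — high prior GPA: 68.9% vs 87.5%; low prior GPA: 11.8% vs 30.8% — the standard-lecture section is higher every time.

the standard-lecture section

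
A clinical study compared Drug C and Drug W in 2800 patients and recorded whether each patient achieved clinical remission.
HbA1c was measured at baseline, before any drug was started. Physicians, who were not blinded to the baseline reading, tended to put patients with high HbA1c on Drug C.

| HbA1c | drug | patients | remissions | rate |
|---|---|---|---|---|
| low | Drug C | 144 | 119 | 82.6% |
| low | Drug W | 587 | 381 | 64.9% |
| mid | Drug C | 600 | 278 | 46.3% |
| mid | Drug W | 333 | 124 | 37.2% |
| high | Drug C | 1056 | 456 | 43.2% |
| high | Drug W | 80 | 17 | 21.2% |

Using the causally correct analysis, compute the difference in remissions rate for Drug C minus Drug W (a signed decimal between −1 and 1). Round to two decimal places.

HbA1c is set before the drug has any effect — it is not caused by the drug — and it independently drives the outcome. That makes it a confounder, so the causal comparison is within HbA1c levels.
Adjusting over the population distribution of HbA1c: 0.261·(0.826−0.649) + 0.333·(0.463−0.372) + 0.406·(0.432−0.212) = +0.166.

+0.17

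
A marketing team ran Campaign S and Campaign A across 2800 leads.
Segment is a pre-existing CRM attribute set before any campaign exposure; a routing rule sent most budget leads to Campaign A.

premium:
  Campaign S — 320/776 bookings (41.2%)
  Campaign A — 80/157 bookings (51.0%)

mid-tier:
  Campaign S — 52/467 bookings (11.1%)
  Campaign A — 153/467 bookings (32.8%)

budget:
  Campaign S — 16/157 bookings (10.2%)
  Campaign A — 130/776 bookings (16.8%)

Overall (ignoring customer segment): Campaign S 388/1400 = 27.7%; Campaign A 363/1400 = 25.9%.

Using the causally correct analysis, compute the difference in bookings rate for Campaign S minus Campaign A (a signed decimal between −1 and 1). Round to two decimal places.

-0.13

Nothing the campaign does changes customer segment; the imbalance is an allocation artefact. With customer segment also predicting the outcome, the pooled figure is confounded, and the within-stratum comparison is the causal one.
Adjusting over the population distribution of customer segment: 0.333·(0.412−0.510) + 0.334·(0.111−0.328) + 0.333·(0.102−0.168) = -0.126.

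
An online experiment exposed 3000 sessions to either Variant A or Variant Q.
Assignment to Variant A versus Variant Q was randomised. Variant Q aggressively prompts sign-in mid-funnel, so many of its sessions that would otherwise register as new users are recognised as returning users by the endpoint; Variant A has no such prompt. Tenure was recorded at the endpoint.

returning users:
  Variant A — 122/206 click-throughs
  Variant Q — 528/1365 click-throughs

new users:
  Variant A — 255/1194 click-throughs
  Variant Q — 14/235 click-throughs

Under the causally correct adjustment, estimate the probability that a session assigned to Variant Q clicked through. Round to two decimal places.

User tenure here is a post-treatment variable shaped by the variant; conditioning on it would introduce bias rather than remove it. The overall comparison is the causal one.
So P(outcome | do(Variant Q)) is just the pooled rate for Variant Q: 542/1600 = 0.339.

0.34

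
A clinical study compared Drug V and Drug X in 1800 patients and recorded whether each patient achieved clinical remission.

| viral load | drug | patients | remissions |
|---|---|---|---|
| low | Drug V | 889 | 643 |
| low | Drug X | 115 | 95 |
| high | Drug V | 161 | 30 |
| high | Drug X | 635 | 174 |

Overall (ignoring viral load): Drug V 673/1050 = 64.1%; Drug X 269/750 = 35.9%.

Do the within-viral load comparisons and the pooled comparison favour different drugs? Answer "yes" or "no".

Within each viral load level (low 72.3% vs 82.6%; high 18.6% vs 27.4%), Drug X has the higher rate every time. Pooled: 64.1% vs 35.9% — Drug V has the higher rate overall. The two comparisons disagree.

yes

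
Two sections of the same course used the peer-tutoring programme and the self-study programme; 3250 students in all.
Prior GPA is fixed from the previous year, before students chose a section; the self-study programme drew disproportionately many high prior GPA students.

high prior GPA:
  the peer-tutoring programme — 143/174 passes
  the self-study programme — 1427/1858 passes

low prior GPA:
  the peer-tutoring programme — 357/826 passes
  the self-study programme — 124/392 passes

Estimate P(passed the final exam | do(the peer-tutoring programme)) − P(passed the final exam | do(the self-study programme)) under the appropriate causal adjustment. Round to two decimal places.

+0.08

Prior GPA band differs across teaching methods for reasons unrelated to any effect of the teaching method itself, and it separately predicts the outcome — a classic confounder. We must compare within prior GPA band levels.
Adjusting over the population distribution of prior GPA band: 0.625·(0.822−0.768) + 0.375·(0.432−0.316) = +0.077.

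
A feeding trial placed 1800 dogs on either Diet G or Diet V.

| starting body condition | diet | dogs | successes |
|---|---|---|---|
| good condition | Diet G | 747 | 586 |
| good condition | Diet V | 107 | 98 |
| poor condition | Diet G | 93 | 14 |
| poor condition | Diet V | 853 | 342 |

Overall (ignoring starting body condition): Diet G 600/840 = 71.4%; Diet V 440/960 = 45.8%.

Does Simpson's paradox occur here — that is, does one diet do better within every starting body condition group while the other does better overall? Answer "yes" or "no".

yes

Within each starting body condition level (good condition 78.4% vs 91.6%; poor condition 15.1% vs 40.1%), Diet V has the higher rate every time. Pooled: 71.4% vs 45.8% — Diet G has the higher rate overall. The two comparisons disagree.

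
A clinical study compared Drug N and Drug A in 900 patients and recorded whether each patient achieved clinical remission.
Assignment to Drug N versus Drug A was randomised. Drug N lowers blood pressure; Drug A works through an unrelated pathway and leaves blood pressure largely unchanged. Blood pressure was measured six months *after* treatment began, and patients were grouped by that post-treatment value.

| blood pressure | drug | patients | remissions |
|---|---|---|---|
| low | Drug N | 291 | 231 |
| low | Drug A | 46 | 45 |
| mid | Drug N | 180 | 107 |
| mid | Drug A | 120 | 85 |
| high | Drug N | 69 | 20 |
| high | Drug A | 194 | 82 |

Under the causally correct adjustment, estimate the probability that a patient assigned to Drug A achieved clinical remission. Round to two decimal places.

Blood pressure is recorded after the drug and is itself shifted by it — it sits on the causal path from drug to outcome. Conditioning on a mediator would strip out part of the effect we want; the pooled comparison gives the total causal effect.
So P(outcome | do(Drug A)) is just the pooled rate for Drug A: 212/360 = 0.589.

0.59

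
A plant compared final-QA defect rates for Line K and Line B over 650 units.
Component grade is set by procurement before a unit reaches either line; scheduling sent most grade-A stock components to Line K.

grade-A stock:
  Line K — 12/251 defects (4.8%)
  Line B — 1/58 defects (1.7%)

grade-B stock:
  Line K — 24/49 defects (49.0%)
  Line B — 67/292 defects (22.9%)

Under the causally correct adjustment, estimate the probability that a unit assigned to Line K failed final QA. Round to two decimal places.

Within every component grade level Line B has the lower rate, yet pooled Line K does — Simpson's reversal.
Here component grade is a common cause — it drives both which line a case falls under and the outcome. The crude comparison mixes populations; the stratum-specific rates are the causally relevant ones.
Standardising Line K to the population component grade mix: 0.475·12/251 + 0.525·24/49 = 0.280.

0.28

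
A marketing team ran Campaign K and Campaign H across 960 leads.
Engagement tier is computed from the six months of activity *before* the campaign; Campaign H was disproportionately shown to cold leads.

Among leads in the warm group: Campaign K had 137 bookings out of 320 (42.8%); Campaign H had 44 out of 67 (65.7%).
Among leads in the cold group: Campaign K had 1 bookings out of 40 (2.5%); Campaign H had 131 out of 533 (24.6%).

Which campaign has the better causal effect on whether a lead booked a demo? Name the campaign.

Engagement tier satisfies the back-door criterion: it is not a descendant of the campaign, and it blocks the spurious path from campaign to outcome. Adjusting for it (i.e., using the within-engagement tier rates) gives the causal effect.
Within each level — warm: 42.8% vs 65.7%; cold: 2.5% vs 24.6% — Campaign H is higher every time.

Campaign H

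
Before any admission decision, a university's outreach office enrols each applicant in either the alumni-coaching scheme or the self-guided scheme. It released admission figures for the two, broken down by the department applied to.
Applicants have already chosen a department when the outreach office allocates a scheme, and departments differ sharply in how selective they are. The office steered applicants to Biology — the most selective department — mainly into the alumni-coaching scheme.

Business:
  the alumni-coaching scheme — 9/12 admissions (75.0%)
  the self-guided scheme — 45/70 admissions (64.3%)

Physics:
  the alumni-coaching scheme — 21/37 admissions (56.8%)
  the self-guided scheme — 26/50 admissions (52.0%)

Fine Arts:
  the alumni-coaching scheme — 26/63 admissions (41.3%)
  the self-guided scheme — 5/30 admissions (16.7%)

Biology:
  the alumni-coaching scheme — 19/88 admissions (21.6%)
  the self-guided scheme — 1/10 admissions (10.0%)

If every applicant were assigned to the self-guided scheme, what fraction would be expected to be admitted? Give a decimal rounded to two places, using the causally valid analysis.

the alumni-coaching scheme is higher inside every department stratum but the self-guided scheme is higher in aggregate. Whether to stratify depends on how department relates to the outreach scheme.
Department is set before the outreach scheme has any effect — it is not caused by the outreach scheme — and it independently drives the outcome. That makes it a confounder, so the causal comparison is within department levels.
Standardising the self-guided scheme to the population department mix: 0.228·45/70 + 0.242·26/50 + 0.258·5/30 + 0.272·1/10 = 0.342.

0.34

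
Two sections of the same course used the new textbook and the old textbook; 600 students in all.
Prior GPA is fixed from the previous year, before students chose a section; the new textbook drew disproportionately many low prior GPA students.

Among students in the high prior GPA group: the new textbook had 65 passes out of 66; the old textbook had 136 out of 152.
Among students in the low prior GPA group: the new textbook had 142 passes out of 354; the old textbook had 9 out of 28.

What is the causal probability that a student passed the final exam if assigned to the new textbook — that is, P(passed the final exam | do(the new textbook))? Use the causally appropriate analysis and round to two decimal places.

the new textbook is higher inside every prior GPA band stratum but the old textbook is higher in aggregate. Whether to stratify depends on how prior GPA band relates to the teaching method.
Nothing the teaching method does changes prior GPA band; the imbalance is an allocation artefact. With prior GPA band also predicting the outcome, the pooled figure is confounded, and the within-stratum comparison is the causal one.
Standardising the new textbook to the population prior GPA band mix: 0.363·65/66 + 0.637·142/354 = 0.613.

0.61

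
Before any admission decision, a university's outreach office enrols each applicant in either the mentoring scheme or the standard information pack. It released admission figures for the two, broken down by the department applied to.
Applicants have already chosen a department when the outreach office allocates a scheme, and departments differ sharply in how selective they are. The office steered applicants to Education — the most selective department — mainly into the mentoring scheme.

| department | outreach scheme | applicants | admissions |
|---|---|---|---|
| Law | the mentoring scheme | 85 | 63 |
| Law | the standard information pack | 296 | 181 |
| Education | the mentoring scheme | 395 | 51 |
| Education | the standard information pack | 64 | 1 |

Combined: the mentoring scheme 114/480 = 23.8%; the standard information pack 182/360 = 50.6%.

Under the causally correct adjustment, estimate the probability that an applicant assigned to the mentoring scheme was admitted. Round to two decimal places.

0.41

The department-specific comparison favours the mentoring scheme throughout, but the pooled figures favour the standard information pack. The question is whether to condition on department.
Here department is a common cause — it drives both which outreach scheme a case falls under and the outcome. The crude comparison mixes populations; the stratum-specific rates are the causally relevant ones.
Standardising the mentoring scheme to the population department mix: 0.454·63/85 + 0.546·51/395 = 0.407.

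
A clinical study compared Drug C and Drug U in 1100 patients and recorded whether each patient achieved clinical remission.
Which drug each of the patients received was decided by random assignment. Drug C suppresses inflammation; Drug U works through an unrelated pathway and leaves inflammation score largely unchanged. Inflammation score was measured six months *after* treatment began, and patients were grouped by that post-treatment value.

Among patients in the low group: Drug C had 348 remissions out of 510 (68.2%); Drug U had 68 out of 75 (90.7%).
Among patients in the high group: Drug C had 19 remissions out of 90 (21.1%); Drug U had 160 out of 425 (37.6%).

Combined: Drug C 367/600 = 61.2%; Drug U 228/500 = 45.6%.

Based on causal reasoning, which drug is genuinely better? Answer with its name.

Drug C

The inflammation score-specific comparison favours Drug U throughout, but the pooled figures favour Drug C. The question is whether to condition on inflammation score.
The distribution of inflammation score is itself part of what the drug does — it is an intermediate outcome. Holding it fixed would remove that part of the effect; the total effect is the pooled difference.
Pooled: Drug C 61.2% vs Drug U 45.6%; Drug C is higher overall.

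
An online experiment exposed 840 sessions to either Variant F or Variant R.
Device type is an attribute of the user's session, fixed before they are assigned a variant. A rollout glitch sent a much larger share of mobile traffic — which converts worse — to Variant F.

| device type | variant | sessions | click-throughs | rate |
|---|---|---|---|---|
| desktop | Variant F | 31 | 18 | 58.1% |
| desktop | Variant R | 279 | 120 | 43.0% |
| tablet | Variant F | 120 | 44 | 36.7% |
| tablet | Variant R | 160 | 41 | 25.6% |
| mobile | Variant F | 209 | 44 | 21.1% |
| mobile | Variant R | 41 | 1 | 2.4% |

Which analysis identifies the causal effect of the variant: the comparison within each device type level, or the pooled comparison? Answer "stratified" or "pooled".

stratified

Variant F is higher inside every device type stratum but Variant R is higher in aggregate. Whether to stratify depends on how device type relates to the variant.
Here device type is a common cause — it drives both which variant a case falls under and the outcome. The crude comparison mixes populations; the stratum-specific rates are the causally relevant ones.
Within each level — desktop: 58.1% vs 43.0%; tablet: 36.7% vs 25.6%; mobile: 21.1% vs 2.4% — Variant F is higher every time.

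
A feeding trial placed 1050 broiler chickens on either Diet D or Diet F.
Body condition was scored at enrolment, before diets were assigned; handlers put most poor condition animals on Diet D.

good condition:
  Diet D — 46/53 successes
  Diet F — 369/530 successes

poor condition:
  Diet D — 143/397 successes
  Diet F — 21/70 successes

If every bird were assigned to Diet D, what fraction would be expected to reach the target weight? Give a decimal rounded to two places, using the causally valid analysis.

Diet D is higher inside every starting body condition stratum but Diet F is higher in aggregate. Whether to stratify depends on how starting body condition relates to the diet.
The imbalance in starting body condition arose from how broiler chickens were allocated, not from anything the diet did; and starting body condition independently affects the outcome. The pooled gap is confounded — condition on starting body condition.
Standardising Diet D to the population starting body condition mix: 0.555·46/53 + 0.445·143/397 = 0.642.

0.64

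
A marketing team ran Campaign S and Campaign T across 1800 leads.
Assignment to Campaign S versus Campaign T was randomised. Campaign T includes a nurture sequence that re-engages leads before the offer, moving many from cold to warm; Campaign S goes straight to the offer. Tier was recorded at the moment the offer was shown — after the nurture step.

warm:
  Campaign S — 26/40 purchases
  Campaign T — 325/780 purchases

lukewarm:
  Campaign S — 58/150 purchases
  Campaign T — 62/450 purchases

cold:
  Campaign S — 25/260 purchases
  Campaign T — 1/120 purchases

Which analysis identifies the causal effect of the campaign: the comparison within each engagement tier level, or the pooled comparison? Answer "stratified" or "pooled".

pooled

Engagement tier is recorded after the campaign and is itself shifted by it — it sits on the causal path from campaign to outcome. Conditioning on a mediator would strip out part of the effect we want; the pooled comparison gives the total causal effect.
Pooled: Campaign S 24.2% vs Campaign T 28.7%; Campaign T is higher overall.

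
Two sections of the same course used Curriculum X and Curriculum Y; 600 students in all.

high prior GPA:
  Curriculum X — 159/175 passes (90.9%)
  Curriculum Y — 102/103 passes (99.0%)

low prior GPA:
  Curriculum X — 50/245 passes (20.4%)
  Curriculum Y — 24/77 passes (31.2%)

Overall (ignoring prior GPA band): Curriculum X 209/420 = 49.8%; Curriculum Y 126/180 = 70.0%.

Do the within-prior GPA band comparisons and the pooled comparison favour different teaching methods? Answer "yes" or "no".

Within each prior GPA band level (high prior GPA 90.9% vs 99.0%; low prior GPA 20.4% vs 31.2%), Curriculum Y has the higher rate every time. Pooled: 49.8% vs 70.0% — Curriculum Y has the higher rate overall. They agree.

no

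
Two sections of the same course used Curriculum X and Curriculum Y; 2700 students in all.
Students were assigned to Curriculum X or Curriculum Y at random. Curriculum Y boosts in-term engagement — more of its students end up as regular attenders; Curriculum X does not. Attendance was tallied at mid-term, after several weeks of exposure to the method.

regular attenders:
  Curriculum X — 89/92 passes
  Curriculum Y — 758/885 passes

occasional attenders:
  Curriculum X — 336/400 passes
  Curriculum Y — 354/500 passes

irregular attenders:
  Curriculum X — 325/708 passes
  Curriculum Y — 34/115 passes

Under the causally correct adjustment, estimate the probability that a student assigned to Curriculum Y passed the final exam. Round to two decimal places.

0.76

Mid-term attendance is downstream of the teaching method. One should not condition on a consequence of treatment, so the overall rates are the right comparison.
So P(outcome | do(Curriculum Y)) is just the pooled rate for Curriculum Y: 1146/1500 = 0.764.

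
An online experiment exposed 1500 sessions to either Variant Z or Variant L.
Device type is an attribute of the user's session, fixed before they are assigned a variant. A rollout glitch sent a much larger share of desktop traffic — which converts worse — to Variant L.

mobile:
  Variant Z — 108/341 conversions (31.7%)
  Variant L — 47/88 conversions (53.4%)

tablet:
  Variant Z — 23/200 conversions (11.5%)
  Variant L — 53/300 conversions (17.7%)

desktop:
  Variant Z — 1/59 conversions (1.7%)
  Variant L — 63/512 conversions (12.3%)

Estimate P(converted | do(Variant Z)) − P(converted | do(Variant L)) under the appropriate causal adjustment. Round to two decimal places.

-0.12

The stratified and pooled comparisons disagree (Variant L wins within each device type; Variant Z wins overall), so the answer turns on the causal role of device type.
Nothing the variant does changes device type; the imbalance is an allocation artefact. With device type also predicting the outcome, the pooled figure is confounded, and the within-stratum comparison is the causal one.
Adjusting over the population distribution of device type: 0.286·(0.317−0.534) + 0.333·(0.115−0.177) + 0.381·(0.017−0.123) = -0.123.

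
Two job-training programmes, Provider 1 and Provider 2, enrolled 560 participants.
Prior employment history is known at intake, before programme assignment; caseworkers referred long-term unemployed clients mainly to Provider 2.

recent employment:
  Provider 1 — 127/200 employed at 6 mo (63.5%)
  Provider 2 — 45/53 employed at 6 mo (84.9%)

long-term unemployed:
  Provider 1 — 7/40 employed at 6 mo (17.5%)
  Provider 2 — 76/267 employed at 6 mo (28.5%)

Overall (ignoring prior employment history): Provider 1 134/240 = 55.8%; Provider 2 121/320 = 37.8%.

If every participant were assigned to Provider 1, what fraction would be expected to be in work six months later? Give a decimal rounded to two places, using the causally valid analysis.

The stratified and pooled comparisons disagree (Provider 2 wins within each prior employment history; Provider 1 wins overall), so the answer turns on the causal role of prior employment history.
The imbalance in prior employment history arose from how participants were allocated, not from anything the programme did; and prior employment history independently affects the outcome. The pooled gap is confounded — condition on prior employment history.
Standardising Provider 1 to the population prior employment history mix: 0.452·127/200 + 0.548·7/40 = 0.383.

0.38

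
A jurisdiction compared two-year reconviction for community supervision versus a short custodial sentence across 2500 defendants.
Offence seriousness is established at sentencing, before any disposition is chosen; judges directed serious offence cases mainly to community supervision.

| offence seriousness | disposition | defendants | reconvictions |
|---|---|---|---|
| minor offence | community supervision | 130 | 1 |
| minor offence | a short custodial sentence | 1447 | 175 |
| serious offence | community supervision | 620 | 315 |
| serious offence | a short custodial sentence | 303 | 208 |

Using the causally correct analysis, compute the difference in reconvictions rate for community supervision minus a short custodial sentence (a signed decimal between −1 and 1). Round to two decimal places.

-0.14

community supervision is lower inside every offence seriousness stratum but a short custodial sentence is lower in aggregate. Whether to stratify depends on how offence seriousness relates to the disposition.
Here offence seriousness is a common cause — it drives both which disposition a case falls under and the outcome. The crude comparison mixes populations; the stratum-specific rates are the causally relevant ones.
Adjusting over the population distribution of offence seriousness: 0.631·(0.008−0.121) + 0.369·(0.508−0.686) = -0.137.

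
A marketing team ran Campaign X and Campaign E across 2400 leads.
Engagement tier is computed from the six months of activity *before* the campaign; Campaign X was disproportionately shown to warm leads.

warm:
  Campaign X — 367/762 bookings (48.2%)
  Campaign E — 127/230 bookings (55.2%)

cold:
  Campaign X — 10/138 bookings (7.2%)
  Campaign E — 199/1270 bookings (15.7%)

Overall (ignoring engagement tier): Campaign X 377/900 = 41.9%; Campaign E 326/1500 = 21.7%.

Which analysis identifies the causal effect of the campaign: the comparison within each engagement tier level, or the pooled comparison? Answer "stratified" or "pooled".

The engagement tier-specific comparison favours Campaign E throughout, but the pooled figures favour Campaign X. The question is whether to condition on engagement tier.
Engagement tier is set before the campaign has any effect — it is not caused by the campaign — and it independently drives the outcome. That makes it a confounder, so the causal comparison is within engagement tier levels.
Within each level — warm: 48.2% vs 55.2%; cold: 7.2% vs 15.7% — Campaign E is higher every time.

stratified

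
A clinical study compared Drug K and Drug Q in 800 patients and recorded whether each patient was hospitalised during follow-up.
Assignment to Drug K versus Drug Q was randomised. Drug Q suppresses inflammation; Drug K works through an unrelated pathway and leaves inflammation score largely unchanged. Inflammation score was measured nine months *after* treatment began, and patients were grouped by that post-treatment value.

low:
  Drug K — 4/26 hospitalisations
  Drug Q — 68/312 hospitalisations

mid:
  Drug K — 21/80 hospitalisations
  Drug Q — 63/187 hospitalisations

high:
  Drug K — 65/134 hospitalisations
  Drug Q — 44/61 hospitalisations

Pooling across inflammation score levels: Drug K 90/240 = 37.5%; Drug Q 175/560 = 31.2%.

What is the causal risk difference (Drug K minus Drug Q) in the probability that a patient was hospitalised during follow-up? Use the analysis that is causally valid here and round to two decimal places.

+0.06

The stratified and pooled comparisons disagree (Drug K wins within each inflammation score; Drug Q wins overall), so the answer turns on the causal role of inflammation score.
Inflammation score is downstream of the drug. One should not condition on a consequence of treatment, so the overall rates are the right comparison.
The causal difference is the pooled difference: 0.375 − 0.312 = +0.062.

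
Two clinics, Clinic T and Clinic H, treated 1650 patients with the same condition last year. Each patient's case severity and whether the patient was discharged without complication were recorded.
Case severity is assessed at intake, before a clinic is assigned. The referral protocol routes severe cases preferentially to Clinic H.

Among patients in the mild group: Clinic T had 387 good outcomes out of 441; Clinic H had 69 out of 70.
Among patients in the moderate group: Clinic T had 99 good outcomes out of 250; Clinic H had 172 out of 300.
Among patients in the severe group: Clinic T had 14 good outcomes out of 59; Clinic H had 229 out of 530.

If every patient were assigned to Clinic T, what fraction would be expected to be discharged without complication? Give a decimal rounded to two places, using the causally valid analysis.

0.49

Case severity satisfies the back-door criterion: it is not a descendant of the clinic, and it blocks the spurious path from clinic to outcome. Adjusting for it (i.e., using the within-case severity rates) gives the causal effect.
Standardising Clinic T to the population case severity mix: 0.310·387/441 + 0.333·99/250 + 0.357·14/59 = 0.488.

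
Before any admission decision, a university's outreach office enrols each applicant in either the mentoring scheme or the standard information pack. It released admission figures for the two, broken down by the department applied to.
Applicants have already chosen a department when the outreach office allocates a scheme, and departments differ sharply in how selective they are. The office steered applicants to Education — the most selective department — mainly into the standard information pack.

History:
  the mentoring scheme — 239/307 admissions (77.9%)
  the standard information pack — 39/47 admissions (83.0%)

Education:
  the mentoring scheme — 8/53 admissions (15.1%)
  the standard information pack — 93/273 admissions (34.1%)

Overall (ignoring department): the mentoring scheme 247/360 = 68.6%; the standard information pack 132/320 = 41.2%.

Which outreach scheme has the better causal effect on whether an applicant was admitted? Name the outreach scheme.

the standard information pack

Here department is a common cause — it drives both which outreach scheme a case falls under and the outcome. The crude comparison mixes populations; the stratum-specific rates are the causally relevant ones.
Within each level — History: 77.9% vs 83.0%; Education: 15.1% vs 34.1% — the standard information pack is higher every time.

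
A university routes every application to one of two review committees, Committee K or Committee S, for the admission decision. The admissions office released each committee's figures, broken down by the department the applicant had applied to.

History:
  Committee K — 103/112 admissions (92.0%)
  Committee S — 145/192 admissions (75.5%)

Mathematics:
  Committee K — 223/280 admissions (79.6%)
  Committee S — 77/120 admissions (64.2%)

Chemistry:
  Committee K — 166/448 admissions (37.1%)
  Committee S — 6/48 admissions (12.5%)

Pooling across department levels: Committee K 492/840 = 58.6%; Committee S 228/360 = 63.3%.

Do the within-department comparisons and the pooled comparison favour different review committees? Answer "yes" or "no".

Within each department level (History 92.0% vs 75.5%; Mathematics 79.6% vs 64.2%; Chemistry 37.1% vs 12.5%), Committee K has the higher rate every time. Pooled: 58.6% vs 63.3% — Committee S has the higher rate overall. The two comparisons disagree.

yes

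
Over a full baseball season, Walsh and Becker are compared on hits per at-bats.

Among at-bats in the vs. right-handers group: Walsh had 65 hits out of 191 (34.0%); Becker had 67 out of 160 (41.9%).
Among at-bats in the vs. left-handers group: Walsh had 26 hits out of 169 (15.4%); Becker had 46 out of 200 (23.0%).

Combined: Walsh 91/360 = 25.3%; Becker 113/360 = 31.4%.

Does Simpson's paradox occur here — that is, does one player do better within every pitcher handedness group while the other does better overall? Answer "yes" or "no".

no

Within each pitcher handedness level (vs. right-handers 34.0% vs 41.9%; vs. left-handers 15.4% vs 23.0%), Becker has the higher rate every time. Pooled: 25.3% vs 31.4% — Becker has the higher rate overall. They agree.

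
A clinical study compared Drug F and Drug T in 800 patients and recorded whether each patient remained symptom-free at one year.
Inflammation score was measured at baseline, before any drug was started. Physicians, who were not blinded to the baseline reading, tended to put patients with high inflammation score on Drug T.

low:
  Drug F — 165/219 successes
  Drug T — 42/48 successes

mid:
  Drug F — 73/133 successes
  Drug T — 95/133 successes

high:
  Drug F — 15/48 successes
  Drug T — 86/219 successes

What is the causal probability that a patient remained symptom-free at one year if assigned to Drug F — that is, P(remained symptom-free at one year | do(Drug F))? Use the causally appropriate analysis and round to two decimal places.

Drug T is higher inside every inflammation score stratum but Drug F is higher in aggregate. Whether to stratify depends on how inflammation score relates to the drug.
Inflammation score satisfies the back-door criterion: it is not a descendant of the drug, and it blocks the spurious path from drug to outcome. Adjusting for it (i.e., using the within-inflammation score rates) gives the causal effect.
Standardising Drug F to the population inflammation score mix: 0.334·165/219 + 0.333·73/133 + 0.334·15/48 = 0.538.

0.54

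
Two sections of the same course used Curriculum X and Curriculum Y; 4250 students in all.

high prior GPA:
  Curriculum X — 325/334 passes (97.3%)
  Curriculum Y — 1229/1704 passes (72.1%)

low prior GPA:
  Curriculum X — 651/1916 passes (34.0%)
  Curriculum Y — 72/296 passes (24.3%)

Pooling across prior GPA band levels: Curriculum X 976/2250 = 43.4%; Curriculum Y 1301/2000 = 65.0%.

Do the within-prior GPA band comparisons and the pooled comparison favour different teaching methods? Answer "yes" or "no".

yes

Within each prior GPA band level (high prior GPA 97.3% vs 72.1%; low prior GPA 34.0% vs 24.3%), Curriculum X has the higher rate every time. Pooled: 43.4% vs 65.0% — Curriculum Y has the higher rate overall. The two comparisons disagree.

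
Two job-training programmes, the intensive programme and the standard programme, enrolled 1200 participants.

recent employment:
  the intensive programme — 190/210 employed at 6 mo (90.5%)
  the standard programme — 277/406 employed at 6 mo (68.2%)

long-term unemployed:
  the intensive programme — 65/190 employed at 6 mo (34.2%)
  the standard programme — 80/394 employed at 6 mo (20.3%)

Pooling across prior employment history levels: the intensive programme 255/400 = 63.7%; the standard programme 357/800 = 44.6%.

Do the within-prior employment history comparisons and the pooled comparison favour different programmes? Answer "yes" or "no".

Within each prior employment history level (recent employment 90.5% vs 68.2%; long-term unemployed 34.2% vs 20.3%), the intensive programme has the higher rate every time. Pooled: 63.7% vs 44.6% — the intensive programme has the higher rate overall. They agree.

no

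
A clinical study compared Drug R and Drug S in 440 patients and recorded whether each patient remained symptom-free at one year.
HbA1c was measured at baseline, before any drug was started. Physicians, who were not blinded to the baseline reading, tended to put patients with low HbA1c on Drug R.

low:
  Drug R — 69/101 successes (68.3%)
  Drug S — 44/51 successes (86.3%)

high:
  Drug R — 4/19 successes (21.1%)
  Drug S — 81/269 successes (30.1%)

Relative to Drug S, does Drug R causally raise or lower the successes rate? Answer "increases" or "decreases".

decreases

HbA1c differs across drugs for reasons unrelated to any effect of the drug itself, and it separately predicts the outcome — a classic confounder. We must compare within HbA1c levels.
Within each level — low: 68.3% vs 86.3%; high: 21.1% vs 30.1% — Drug S is higher every time.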